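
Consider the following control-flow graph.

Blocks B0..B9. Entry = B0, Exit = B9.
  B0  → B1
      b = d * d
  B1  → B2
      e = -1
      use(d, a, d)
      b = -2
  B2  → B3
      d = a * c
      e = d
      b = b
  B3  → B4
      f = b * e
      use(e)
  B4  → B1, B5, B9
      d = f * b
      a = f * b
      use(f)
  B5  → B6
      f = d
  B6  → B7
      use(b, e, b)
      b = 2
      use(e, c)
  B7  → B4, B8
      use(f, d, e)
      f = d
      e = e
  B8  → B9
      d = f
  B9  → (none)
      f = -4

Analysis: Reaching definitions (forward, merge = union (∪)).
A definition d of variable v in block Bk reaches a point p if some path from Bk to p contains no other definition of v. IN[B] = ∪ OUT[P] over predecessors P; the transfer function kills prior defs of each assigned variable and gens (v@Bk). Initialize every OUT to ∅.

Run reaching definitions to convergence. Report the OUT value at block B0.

Fixpoint table:
  B0:  IN={}  OUT={b@B0}
  B1:  IN={a@B4, b@B0, b@B2, b@B6, d@B4, e@B2, e@B7, f@B3, f@B7}  OUT={a@B4, b@B1, d@B4, e@B1, f@B3, f@B7}
  B2:  IN={a@B4, b@B1, d@B4, e@B1, f@B3, f@B7}  OUT={a@B4, b@B2, d@B2, e@B2, f@B3, f@B7}
  B3:  IN={a@B4, b@B2, d@B2, e@B2, f@B3, f@B7}  OUT={a@B4, b@B2, d@B2, e@B2, f@B3}
  B4:  IN={a@B4, b@B2, b@B6, d@B2, d@B4, e@B2, e@B7, f@B3, f@B7}  OUT={a@B4, b@B2, b@B6, d@B4, e@B2, e@B7, f@B3, f@B7}
  B5:  IN={a@B4, b@B2, b@B6, d@B4, e@B2, e@B7, f@B3, f@B7}  OUT={a@B4, b@B2, b@B6, d@B4, e@B2, e@B7, f@B5}
  B6:  IN={a@B4, b@B2, b@B6, d@B4, e@B2, e@B7, f@B5}  OUT={a@B4, b@B6, d@B4, e@B2, e@B7, f@B5}
  B7:  IN={a@B4, b@B6, d@B4, e@B2, e@B7, f@B5}  OUT={a@B4, b@B6, d@B4, e@B7, f@B7}
  B8:  IN={a@B4, b@B6, d@B4, e@B7, f@B7}  OUT={a@B4, b@B6, d@B8, e@B7, f@B7}
  B9:  IN={a@B4, b@B2, b@B6, d@B4, d@B8, e@B2, e@B7, f@B3, f@B7}  OUT={a@B4, b@B2, b@B6, d@B4, d@B8, e@B2, e@B7, f@B9}

B0 is the boundary node: IN[B0] = {}
Applying B0's transfer function to that IN value gives OUT[B0] (row B0 above).

Answer: {b@B0}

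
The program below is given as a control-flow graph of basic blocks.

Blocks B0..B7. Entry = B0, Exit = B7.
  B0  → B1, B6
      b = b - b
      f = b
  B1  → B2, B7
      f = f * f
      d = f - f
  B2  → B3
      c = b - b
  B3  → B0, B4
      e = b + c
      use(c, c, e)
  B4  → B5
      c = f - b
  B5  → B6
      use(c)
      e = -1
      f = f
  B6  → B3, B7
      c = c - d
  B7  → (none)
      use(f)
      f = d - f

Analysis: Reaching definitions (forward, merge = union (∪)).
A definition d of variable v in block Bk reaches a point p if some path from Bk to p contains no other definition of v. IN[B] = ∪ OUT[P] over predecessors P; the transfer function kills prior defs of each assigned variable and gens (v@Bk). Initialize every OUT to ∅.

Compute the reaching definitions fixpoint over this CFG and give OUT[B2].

Answer: {b@B0, c@B2, d@B1, e@B3, f@B1}

Trace:
Per-block solution:
  B0:  IN={b@B0, c@B2, c@B6, d@B1, e@B3, f@B0, f@B1, f@B5}  OUT={b@B0, c@B2, c@B6, d@B1, e@B3, f@B0}
  B1:  IN={b@B0, c@B2, c@B6, d@B1, e@B3, f@B0}  OUT={b@B0, c@B2, c@B6, d@B1, e@B3, f@B1}
  B2:  IN={b@B0, c@B2, c@B6, d@B1, e@B3, f@B1}  OUT={b@B0, c@B2, d@B1, e@B3, f@B1}
  B3:  IN={b@B0, c@B2, c@B6, d@B1, e@B3, e@B5, f@B0, f@B1, f@B5}  OUT={b@B0, c@B2, c@B6, d@B1, e@B3, f@B0, f@B1, f@B5}
  B4:  IN={b@B0, c@B2, c@B6, d@B1, e@B3, f@B0, f@B1, f@B5}  OUT={b@B0, c@B4, d@B1, e@B3, f@B0, f@B1, f@B5}
  B5:  IN={b@B0, c@B4, d@B1, e@B3, f@B0, f@B1, f@B5}  OUT={b@B0, c@B4, d@B1, e@B5, f@B5}
  B6:  IN={b@B0, c@B2, c@B4, c@B6, d@B1, e@B3, e@B5, f@B0, f@B5}  OUT={b@B0, c@B6, d@B1, e@B3, e@B5, f@B0, f@B5}
  B7:  IN={b@B0, c@B2, c@B6, d@B1, e@B3, e@B5, f@B0, f@B1, f@B5}  OUT={b@B0, c@B2, c@B6, d@B1, e@B3, e@B5, f@B7}

Merge at B2: IN[B2] = OUT[B1] = {b@B0, c@B2, c@B6, d@B1, e@B3, f@B1}
Applying B2's transfer function to that IN value gives OUT[B2] (row B2 above).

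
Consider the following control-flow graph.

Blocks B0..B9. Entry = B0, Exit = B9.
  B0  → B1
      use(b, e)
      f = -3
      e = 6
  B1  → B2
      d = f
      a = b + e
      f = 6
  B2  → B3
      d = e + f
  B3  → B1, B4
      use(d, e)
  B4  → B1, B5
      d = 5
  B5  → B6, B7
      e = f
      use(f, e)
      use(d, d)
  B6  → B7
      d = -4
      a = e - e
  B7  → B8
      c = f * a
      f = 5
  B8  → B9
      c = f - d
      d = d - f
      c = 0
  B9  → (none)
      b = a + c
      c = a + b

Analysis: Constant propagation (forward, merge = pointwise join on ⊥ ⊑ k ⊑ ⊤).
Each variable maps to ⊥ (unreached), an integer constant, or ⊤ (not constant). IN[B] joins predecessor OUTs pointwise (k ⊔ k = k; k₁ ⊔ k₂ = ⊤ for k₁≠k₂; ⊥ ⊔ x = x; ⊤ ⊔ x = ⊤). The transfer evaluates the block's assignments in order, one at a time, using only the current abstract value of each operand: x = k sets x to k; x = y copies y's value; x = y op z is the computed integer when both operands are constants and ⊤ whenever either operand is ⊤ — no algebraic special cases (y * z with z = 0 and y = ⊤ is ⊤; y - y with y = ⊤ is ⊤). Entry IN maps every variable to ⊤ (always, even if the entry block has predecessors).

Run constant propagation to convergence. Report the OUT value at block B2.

Per-block solution:
  B0:   IN=(all ⊤)   OUT={e:6, f:-3; rest ⊤}
  B1:   IN={e:6; rest ⊤}   OUT={e:6, f:6; rest ⊤}
  B2:   IN={e:6, f:6; rest ⊤}   OUT={d:12, e:6, f:6; rest ⊤}
  B3:   IN={d:12, e:6, f:6; rest ⊤}   OUT={d:12, e:6, f:6; rest ⊤}
  B4:   IN={d:12, e:6, f:6; rest ⊤}   OUT={d:5, e:6, f:6; rest ⊤}
  B5:   IN={d:5, e:6, f:6; rest ⊤}   OUT={d:5, e:6, f:6; rest ⊤}
  B6:   IN={d:5, e:6, f:6; rest ⊤}   OUT={a:0, d:-4, e:6, f:6; rest ⊤}
  B7:   IN={e:6, f:6; rest ⊤}   OUT={e:6, f:5; rest ⊤}
  B8:   IN={e:6, f:5; rest ⊤}   OUT={c:0, e:6, f:5; rest ⊤}
  B9:   IN={c:0, e:6, f:5; rest ⊤}   OUT={e:6, f:5; rest ⊤}

Merge at B2: IN[B2] = OUT[B1] = {a: ⊤, b: ⊤, c: ⊤, d: ⊤, e: 6, f: 6}
Applying B2's transfer function to that IN value gives OUT[B2] (row B2 above).

Answer: {a: ⊤, b: ⊤, c: ⊤, d: 12, e: 6, f: 6}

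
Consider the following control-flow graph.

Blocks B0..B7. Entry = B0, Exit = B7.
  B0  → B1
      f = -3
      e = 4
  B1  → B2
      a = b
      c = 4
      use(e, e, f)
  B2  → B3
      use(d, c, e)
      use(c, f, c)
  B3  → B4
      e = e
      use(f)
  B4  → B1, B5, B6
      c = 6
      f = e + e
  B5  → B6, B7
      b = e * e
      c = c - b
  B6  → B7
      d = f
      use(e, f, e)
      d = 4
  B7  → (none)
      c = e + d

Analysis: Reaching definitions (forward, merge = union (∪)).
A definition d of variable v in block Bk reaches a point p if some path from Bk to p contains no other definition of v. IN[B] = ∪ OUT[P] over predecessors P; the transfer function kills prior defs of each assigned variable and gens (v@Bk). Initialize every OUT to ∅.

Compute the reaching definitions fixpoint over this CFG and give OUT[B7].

Answer: {a@B1, b@B5, c@B7, d@B6, e@B3, f@B4}

Working:
Fixpoint table:
  B0:   IN={}   OUT={e@B0, f@B0}
  B1:   IN={a@B1, c@B4, e@B0, e@B3, f@B0, f@B4}   OUT={a@B1, c@B1, e@B0, e@B3, f@B0, f@B4}
  B2:   IN={a@B1, c@B1, e@B0, e@B3, f@B0, f@B4}   OUT={a@B1, c@B1, e@B0, e@B3, f@B0, f@B4}
  B3:   IN={a@B1, c@B1, e@B0, e@B3, f@B0, f@B4}   OUT={a@B1, c@B1, e@B3, f@B0, f@B4}
  B4:   IN={a@B1, c@B1, e@B3, f@B0, f@B4}   OUT={a@B1, c@B4, e@B3, f@B4}
  B5:   IN={a@B1, c@B4, e@B3, f@B4}   OUT={a@B1, b@B5, c@B5, e@B3, f@B4}
  B6:   IN={a@B1, b@B5, c@B4, c@B5, e@B3, f@B4}   OUT={a@B1, b@B5, c@B4, c@B5, d@B6, e@B3, f@B4}
  B7:   IN={a@B1, b@B5, c@B4, c@B5, d@B6, e@B3, f@B4}   OUT={a@B1, b@B5, c@B7, d@B6, e@B3, f@B4}

Merge at B7: IN[B7] = OUT[B5] ⊔ OUT[B6] = {a@B1, b@B5, c@B4, c@B5, d@B6, e@B3, f@B4}
Applying B7's transfer function to that IN value gives OUT[B7] (row B7 above).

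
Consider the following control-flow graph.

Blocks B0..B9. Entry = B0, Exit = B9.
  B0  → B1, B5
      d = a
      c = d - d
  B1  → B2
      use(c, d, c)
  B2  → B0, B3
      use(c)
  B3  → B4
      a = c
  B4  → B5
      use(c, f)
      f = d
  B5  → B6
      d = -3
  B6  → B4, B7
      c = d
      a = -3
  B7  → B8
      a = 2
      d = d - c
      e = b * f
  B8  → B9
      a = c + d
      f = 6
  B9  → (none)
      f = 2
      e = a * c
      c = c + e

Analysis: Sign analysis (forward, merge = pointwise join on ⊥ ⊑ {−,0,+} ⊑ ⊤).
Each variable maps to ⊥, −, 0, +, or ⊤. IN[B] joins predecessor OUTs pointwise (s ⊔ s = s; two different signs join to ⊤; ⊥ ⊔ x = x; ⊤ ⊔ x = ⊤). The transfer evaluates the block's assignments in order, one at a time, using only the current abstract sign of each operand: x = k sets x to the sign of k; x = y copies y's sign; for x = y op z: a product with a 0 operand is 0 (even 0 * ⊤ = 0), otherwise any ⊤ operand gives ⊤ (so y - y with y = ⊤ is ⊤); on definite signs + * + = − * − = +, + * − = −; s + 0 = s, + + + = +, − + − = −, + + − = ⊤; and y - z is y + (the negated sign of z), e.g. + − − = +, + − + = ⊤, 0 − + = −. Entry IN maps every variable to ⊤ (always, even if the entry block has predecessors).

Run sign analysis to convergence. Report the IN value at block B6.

Answer: {a: ⊤, b: ⊤, c: ⊤, d: -, e: ⊤, f: ⊤}

Derivation:
Per-block solution:
  B0:   IN=(all ⊤)   OUT=(all ⊤)
  B1:   IN=(all ⊤)   OUT=(all ⊤)
  B2:   IN=(all ⊤)   OUT=(all ⊤)
  B3:   IN=(all ⊤)   OUT=(all ⊤)
  B4:   IN=(all ⊤)   OUT=(all ⊤)
  B5:   IN=(all ⊤)   OUT={d:-; rest ⊤}
  B6:   IN={d:-; rest ⊤}   OUT={a:-, c:-, d:-; rest ⊤}
  B7:   IN={a:-, c:-, d:-; rest ⊤}   OUT={a:+, c:-; rest ⊤}
  B8:   IN={a:+, c:-; rest ⊤}   OUT={c:-, f:+; rest ⊤}
  B9:   IN={c:-, f:+; rest ⊤}   OUT={f:+; rest ⊤}

Merge at B6: IN[B6] = OUT[B5] = {a: ⊤, b: ⊤, c: ⊤, d: -, e: ⊤, f: ⊤}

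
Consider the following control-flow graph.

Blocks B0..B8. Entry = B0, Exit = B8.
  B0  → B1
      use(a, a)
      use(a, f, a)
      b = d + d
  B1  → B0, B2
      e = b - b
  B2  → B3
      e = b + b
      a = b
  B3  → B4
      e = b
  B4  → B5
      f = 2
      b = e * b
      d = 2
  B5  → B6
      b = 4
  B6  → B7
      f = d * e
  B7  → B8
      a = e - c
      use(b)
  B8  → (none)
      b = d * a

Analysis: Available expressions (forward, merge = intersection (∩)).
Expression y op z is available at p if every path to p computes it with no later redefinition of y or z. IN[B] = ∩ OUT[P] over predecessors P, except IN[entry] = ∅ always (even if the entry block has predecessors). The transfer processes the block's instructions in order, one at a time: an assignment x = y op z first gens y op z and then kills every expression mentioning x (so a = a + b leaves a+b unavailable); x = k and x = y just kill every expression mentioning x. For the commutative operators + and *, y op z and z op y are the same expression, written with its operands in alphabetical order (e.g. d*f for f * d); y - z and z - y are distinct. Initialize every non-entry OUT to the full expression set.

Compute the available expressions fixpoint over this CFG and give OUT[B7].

Answer: {d*e, e-c}

Trace:
Converged values:
  B0:   IN={}   OUT={d+d}
  B1:   IN={d+d}   OUT={b-b, d+d}
  B2:   IN={b-b, d+d}   OUT={b+b, b-b, d+d}
  B3:   IN={b+b, b-b, d+d}   OUT={b+b, b-b, d+d}
  B4:   IN={b+b, b-b, d+d}   OUT={}
  B5:   IN={}   OUT={}
  B6:   IN={}   OUT={d*e}
  B7:   IN={d*e}   OUT={d*e, e-c}
  B8:   IN={d*e, e-c}   OUT={a*d, d*e, e-c}

Merge at B7: IN[B7] = OUT[B6] = {d*e}
Applying B7's transfer function to that IN value gives OUT[B7] (row B7 above).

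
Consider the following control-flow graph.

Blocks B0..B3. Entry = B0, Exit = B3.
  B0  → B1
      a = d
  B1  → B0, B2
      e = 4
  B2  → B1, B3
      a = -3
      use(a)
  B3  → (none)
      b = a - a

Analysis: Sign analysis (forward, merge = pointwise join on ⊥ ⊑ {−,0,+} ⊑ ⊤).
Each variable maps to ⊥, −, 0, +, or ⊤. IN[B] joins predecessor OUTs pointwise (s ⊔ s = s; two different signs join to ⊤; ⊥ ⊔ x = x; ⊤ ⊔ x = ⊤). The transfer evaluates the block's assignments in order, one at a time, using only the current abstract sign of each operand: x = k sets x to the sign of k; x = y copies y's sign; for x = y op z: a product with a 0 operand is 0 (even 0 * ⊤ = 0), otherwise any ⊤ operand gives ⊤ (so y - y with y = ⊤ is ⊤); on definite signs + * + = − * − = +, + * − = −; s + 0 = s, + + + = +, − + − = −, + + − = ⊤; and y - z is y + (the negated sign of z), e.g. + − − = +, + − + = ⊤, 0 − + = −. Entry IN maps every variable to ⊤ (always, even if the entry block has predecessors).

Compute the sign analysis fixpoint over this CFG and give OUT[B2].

Per-block solution:
  B0:  IN=(all ⊤)  OUT=(all ⊤)
  B1:  IN=(all ⊤)  OUT={e:+; rest ⊤}
  B2:  IN={e:+; rest ⊤}  OUT={a:-, e:+; rest ⊤}
  B3:  IN={a:-, e:+; rest ⊤}  OUT={a:-, e:+; rest ⊤}

Merge at B2: IN[B2] = OUT[B1] = {a: ⊤, b: ⊤, c: ⊤, d: ⊤, e: +, f: ⊤}
Applying B2's transfer function to that IN value gives OUT[B2] (row B2 above).

Answer: {a: -, b: ⊤, c: ⊤, d: ⊤, e: +, f: ⊤}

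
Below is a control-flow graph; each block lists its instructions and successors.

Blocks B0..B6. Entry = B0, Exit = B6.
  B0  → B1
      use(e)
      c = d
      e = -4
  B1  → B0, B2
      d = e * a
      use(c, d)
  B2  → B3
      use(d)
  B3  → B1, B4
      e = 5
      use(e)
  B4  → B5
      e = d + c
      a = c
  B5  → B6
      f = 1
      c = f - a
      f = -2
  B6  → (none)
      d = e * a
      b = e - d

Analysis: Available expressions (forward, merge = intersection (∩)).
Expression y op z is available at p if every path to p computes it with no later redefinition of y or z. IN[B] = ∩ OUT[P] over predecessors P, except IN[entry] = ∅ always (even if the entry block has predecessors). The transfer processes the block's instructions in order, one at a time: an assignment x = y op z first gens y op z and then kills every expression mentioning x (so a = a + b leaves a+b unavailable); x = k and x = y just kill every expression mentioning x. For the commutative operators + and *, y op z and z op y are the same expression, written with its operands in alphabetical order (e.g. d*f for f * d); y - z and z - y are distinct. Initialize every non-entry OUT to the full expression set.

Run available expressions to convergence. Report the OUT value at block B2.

Converged values:
  B0:   IN={}   OUT={}
  B1:   IN={}   OUT={a*e}
  B2:   IN={a*e}   OUT={a*e}
  B3:   IN={a*e}   OUT={}
  B4:   IN={}   OUT={c+d}
  B5:   IN={c+d}   OUT={}
  B6:   IN={}   OUT={a*e, e-d}

Merge at B2: IN[B2] = OUT[B1] = {a*e}
Applying B2's transfer function to that IN value gives OUT[B2] (row B2 above).

Answer: {a*e}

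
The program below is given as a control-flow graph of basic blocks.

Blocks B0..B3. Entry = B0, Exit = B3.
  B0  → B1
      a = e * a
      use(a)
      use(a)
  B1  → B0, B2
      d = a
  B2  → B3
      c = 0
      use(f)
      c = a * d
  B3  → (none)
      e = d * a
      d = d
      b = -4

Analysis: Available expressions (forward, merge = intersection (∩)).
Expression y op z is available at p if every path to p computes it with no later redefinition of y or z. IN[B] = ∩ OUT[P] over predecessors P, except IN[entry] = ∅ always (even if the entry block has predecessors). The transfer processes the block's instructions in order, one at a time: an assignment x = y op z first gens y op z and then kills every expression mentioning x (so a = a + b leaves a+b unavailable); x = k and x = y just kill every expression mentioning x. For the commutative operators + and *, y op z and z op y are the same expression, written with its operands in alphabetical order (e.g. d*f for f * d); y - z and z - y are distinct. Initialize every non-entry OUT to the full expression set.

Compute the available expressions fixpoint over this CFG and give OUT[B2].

Converged values:
  B0:  IN={}  OUT={}
  B1:  IN={}  OUT={}
  B2:  IN={}  OUT={a*d}
  B3:  IN={a*d}  OUT={}

Merge at B2: IN[B2] = OUT[B1] = {}
Applying B2's transfer function to that IN value gives OUT[B2] (row B2 above).

Answer: {a*d}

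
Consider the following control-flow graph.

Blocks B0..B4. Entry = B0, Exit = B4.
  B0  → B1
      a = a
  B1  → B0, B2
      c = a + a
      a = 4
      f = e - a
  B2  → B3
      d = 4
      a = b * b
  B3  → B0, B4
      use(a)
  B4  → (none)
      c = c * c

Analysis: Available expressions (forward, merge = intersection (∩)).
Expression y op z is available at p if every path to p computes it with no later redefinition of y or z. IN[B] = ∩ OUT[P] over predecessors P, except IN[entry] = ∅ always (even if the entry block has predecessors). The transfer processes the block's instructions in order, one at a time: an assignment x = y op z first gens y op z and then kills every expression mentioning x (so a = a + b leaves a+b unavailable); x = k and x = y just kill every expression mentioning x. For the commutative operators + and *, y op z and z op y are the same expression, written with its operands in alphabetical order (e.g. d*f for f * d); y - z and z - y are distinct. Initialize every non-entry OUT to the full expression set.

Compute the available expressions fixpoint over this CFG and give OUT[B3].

Answer: {b*b}

Derivation:
Fixpoint table:
  B0: | IN={} | OUT={}
  B1: | IN={} | OUT={e-a}
  B2: | IN={e-a} | OUT={b*b}
  B3: | IN={b*b} | OUT={b*b}
  B4: | IN={b*b} | OUT={b*b}

Merge at B3: IN[B3] = OUT[B2] = {b*b}
Applying B3's transfer function to that IN value gives OUT[B3] (row B3 above).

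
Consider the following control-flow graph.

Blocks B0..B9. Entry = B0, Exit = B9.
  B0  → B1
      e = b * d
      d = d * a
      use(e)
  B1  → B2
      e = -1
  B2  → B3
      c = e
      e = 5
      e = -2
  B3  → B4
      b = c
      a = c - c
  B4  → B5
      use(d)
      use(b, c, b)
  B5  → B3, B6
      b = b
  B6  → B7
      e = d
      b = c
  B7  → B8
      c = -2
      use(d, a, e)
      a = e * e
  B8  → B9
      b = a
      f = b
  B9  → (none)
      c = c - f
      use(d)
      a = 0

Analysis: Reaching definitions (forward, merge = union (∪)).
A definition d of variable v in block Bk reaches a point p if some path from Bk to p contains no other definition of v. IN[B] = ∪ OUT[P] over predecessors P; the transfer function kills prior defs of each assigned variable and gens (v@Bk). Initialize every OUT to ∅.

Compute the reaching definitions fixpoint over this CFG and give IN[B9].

Answer: {a@B7, b@B8, c@B7, d@B0, e@B6, f@B8}

Derivation:
Fixpoint table:
  B0:  IN={}  OUT={d@B0, e@B0}
  B1:  IN={d@B0, e@B0}  OUT={d@B0, e@B1}
  B2:  IN={d@B0, e@B1}  OUT={c@B2, d@B0, e@B2}
  B3:  IN={a@B3, b@B5, c@B2, d@B0, e@B2}  OUT={a@B3, b@B3, c@B2, d@B0, e@B2}
  B4:  IN={a@B3, b@B3, c@B2, d@B0, e@B2}  OUT={a@B3, b@B3, c@B2, d@B0, e@B2}
  B5:  IN={a@B3, b@B3, c@B2, d@B0, e@B2}  OUT={a@B3, b@B5, c@B2, d@B0, e@B2}
  B6:  IN={a@B3, b@B5, c@B2, d@B0, e@B2}  OUT={a@B3, b@B6, c@B2, d@B0, e@B6}
  B7:  IN={a@B3, b@B6, c@B2, d@B0, e@B6}  OUT={a@B7, b@B6, c@B7, d@B0, e@B6}
  B8:  IN={a@B7, b@B6, c@B7, d@B0, e@B6}  OUT={a@B7, b@B8, c@B7, d@B0, e@B6, f@B8}
  B9:  IN={a@B7, b@B8, c@B7, d@B0, e@B6, f@B8}  OUT={a@B9, b@B8, c@B9, d@B0, e@B6, f@B8}

Merge at B9: IN[B9] = OUT[B8] = {a@B7, b@B8, c@B7, d@B0, e@B6, f@B8}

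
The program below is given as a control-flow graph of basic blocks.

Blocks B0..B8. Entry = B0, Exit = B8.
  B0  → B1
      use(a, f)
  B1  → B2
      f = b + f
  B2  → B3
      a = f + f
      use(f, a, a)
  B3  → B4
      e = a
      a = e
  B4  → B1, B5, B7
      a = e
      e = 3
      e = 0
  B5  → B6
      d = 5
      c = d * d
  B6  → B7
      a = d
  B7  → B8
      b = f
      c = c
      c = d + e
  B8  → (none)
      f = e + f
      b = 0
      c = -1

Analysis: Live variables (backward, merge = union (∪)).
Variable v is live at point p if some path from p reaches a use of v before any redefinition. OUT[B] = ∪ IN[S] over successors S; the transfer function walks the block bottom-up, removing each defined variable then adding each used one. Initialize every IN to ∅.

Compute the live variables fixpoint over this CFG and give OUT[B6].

Answer: {c, d, e, f}

Trace:
Fixpoint table:
  B0:   IN={a, b, c, d, f}   OUT={b, c, d, f}
  B1:   IN={b, c, d, f}   OUT={b, c, d, f}
  B2:   IN={b, c, d, f}   OUT={a, b, c, d, f}
  B3:   IN={a, b, c, d, f}   OUT={b, c, d, e, f}
  B4:   IN={b, c, d, e, f}   OUT={b, c, d, e, f}
  B5:   IN={e, f}   OUT={c, d, e, f}
  B6:   IN={c, d, e, f}   OUT={c, d, e, f}
  B7:   IN={c, d, e, f}   OUT={e, f}
  B8:   IN={e, f}   OUT={}

Merge at B6: OUT[B6] = IN[B7] = {c, d, e, f}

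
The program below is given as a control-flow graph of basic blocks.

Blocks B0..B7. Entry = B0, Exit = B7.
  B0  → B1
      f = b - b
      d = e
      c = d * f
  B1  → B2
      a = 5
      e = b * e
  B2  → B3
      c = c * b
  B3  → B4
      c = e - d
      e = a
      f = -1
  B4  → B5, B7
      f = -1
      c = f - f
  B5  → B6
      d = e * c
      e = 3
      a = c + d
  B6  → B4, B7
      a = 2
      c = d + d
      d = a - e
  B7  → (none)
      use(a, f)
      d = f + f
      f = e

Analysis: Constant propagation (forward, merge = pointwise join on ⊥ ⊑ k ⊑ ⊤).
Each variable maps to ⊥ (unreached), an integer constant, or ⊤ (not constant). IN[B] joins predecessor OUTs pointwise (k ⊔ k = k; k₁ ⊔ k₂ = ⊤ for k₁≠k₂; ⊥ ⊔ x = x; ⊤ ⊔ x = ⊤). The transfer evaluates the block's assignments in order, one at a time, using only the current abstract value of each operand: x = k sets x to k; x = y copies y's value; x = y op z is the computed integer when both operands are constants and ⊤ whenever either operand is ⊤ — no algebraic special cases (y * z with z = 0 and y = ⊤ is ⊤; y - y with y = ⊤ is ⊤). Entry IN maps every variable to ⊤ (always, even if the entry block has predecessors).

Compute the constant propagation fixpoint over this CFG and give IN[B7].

Converged values:
  B0:  IN=(all ⊤)  OUT=(all ⊤)
  B1:  IN=(all ⊤)  OUT={a:5; rest ⊤}
  B2:  IN={a:5; rest ⊤}  OUT={a:5; rest ⊤}
  B3:  IN={a:5; rest ⊤}  OUT={a:5, e:5, f:-1; rest ⊤}
  B4:  IN={f:-1; rest ⊤}  OUT={c:0, f:-1; rest ⊤}
  B5:  IN={c:0, f:-1; rest ⊤}  OUT={c:0, e:3, f:-1; rest ⊤}
  B6:  IN={c:0, e:3, f:-1; rest ⊤}  OUT={a:2, d:-1, e:3, f:-1; rest ⊤}
  B7:  IN={f:-1; rest ⊤}  OUT={d:-2; rest ⊤}

Merge at B7: IN[B7] = OUT[B4] ⊔ OUT[B6] = {a: ⊤, b: ⊤, c: ⊤, d: ⊤, e: ⊤, f: -1}

Answer: {a: ⊤, b: ⊤, c: ⊤, d: ⊤, e: ⊤, f: -1}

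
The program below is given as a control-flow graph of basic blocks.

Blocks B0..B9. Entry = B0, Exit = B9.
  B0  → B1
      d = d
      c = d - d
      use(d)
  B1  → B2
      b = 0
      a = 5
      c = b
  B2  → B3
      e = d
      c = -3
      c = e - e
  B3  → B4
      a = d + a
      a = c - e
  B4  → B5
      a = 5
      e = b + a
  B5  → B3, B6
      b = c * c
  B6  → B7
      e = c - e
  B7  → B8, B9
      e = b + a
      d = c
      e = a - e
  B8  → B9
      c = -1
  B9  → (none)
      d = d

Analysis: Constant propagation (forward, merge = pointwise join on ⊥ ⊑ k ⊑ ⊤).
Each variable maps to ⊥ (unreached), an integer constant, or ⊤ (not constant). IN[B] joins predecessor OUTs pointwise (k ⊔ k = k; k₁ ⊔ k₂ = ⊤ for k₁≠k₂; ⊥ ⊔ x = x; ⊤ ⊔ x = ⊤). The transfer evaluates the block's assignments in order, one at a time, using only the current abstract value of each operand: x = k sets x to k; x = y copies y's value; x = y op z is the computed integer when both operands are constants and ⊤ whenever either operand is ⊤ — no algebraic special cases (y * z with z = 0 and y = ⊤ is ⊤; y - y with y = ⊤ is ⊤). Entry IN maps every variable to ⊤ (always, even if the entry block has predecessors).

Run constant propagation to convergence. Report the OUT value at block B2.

Answer: {a: 5, b: 0, c: ⊤, d: ⊤, e: ⊤, f: ⊤}

Working:
Converged values:
  B0:  IN=(all ⊤)  OUT=(all ⊤)
  B1:  IN=(all ⊤)  OUT={a:5, b:0, c:0; rest ⊤}
  B2:  IN={a:5, b:0, c:0; rest ⊤}  OUT={a:5, b:0; rest ⊤}
  B3:  IN={a:5; rest ⊤}  OUT=(all ⊤)
  B4:  IN=(all ⊤)  OUT={a:5; rest ⊤}
  B5:  IN={a:5; rest ⊤}  OUT={a:5; rest ⊤}
  B6:  IN={a:5; rest ⊤}  OUT={a:5; rest ⊤}
  B7:  IN={a:5; rest ⊤}  OUT={a:5; rest ⊤}
  B8:  IN={a:5; rest ⊤}  OUT={a:5, c:-1; rest ⊤}
  B9:  IN={a:5; rest ⊤}  OUT={a:5; rest ⊤}

Merge at B2: IN[B2] = OUT[B1] = {a: 5, b: 0, c: 0, d: ⊤, e: ⊤, f: ⊤}
Applying B2's transfer function to that IN value gives OUT[B2] (row B2 above).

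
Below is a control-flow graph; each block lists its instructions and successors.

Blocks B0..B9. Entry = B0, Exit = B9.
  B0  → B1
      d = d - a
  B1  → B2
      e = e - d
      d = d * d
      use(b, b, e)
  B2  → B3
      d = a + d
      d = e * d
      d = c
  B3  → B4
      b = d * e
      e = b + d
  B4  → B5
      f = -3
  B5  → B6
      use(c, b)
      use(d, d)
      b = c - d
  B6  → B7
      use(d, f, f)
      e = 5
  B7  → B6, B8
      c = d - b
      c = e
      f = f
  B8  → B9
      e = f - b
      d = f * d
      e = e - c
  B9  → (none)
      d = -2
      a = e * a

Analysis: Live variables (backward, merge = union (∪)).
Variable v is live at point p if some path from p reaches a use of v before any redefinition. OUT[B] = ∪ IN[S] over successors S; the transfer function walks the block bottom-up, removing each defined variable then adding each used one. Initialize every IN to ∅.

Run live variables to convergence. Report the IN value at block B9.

Answer: {a, e}

Trace:
Converged values:
  B0:  IN={a, b, c, d, e}  OUT={a, b, c, d, e}
  B1:  IN={a, b, c, d, e}  OUT={a, c, d, e}
  B2:  IN={a, c, d, e}  OUT={a, c, d, e}
  B3:  IN={a, c, d, e}  OUT={a, b, c, d}
  B4:  IN={a, b, c, d}  OUT={a, b, c, d, f}
  B5:  IN={a, b, c, d, f}  OUT={a, b, d, f}
  B6:  IN={a, b, d, f}  OUT={a, b, d, e, f}
  B7:  IN={a, b, d, e, f}  OUT={a, b, c, d, f}
  B8:  IN={a, b, c, d, f}  OUT={a, e}
  B9:  IN={a, e}  OUT={}

B9 is the boundary node: OUT[B9] = {}
Applying B9's transfer function to that OUT value gives IN[B9] (row B9 above).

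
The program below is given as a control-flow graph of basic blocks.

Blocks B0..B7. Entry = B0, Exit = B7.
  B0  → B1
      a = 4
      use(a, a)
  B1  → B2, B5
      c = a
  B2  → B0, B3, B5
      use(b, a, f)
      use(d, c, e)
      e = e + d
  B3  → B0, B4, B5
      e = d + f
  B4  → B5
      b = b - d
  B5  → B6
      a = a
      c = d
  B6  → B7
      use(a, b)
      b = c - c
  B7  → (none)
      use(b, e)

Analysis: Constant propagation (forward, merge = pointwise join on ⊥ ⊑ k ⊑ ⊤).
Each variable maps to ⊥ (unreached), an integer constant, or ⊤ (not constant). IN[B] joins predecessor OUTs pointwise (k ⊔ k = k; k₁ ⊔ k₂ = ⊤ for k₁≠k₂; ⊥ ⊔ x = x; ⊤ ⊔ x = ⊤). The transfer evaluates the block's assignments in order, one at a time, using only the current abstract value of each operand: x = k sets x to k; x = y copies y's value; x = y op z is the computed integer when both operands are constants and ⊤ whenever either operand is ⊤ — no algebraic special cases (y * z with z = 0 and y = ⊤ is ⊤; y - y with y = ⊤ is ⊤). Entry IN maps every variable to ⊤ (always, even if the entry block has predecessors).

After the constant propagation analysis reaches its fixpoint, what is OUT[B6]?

Answer: {a: 4, b: ⊤, c: ⊤, d: ⊤, e: ⊤, f: ⊤}

Derivation:
Fixpoint table:
  B0:   IN=(all ⊤)   OUT={a:4; rest ⊤}
  B1:   IN={a:4; rest ⊤}   OUT={a:4, c:4; rest ⊤}
  B2:   IN={a:4, c:4; rest ⊤}   OUT={a:4, c:4; rest ⊤}
  B3:   IN={a:4, c:4; rest ⊤}   OUT={a:4, c:4; rest ⊤}
  B4:   IN={a:4, c:4; rest ⊤}   OUT={a:4, c:4; rest ⊤}
  B5:   IN={a:4, c:4; rest ⊤}   OUT={a:4; rest ⊤}
  B6:   IN={a:4; rest ⊤}   OUT={a:4; rest ⊤}
  B7:   IN={a:4; rest ⊤}   OUT={a:4; rest ⊤}

Merge at B6: IN[B6] = OUT[B5] = {a: 4, b: ⊤, c: ⊤, d: ⊤, e: ⊤, f: ⊤}
Applying B6's transfer function to that IN value gives OUT[B6] (row B6 above).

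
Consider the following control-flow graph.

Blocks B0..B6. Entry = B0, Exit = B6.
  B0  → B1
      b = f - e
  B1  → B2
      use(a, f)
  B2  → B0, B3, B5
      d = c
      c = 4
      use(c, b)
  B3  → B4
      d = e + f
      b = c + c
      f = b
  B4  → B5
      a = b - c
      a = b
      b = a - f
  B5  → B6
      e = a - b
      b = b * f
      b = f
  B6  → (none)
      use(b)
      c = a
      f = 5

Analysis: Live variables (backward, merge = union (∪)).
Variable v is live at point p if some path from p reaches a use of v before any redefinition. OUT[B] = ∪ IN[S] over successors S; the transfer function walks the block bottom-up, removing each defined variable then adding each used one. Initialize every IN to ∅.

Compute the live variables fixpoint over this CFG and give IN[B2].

Answer: {a, b, c, e, f}

Trace:
Fixpoint table:
  B0: | IN={a, c, e, f} | OUT={a, b, c, e, f}
  B1: | IN={a, b, c, e, f} | OUT={a, b, c, e, f}
  B2: | IN={a, b, c, e, f} | OUT={a, b, c, e, f}
  B3: | IN={c, e, f} | OUT={b, c, f}
  B4: | IN={b, c, f} | OUT={a, b, f}
  B5: | IN={a, b, f} | OUT={a, b}
  B6: | IN={a, b} | OUT={}

Merge at B2: OUT[B2] = IN[B0] ⊔ IN[B3] ⊔ IN[B5] = {a, b, c, e, f}
Applying B2's transfer function to that OUT value gives IN[B2] (row B2 above).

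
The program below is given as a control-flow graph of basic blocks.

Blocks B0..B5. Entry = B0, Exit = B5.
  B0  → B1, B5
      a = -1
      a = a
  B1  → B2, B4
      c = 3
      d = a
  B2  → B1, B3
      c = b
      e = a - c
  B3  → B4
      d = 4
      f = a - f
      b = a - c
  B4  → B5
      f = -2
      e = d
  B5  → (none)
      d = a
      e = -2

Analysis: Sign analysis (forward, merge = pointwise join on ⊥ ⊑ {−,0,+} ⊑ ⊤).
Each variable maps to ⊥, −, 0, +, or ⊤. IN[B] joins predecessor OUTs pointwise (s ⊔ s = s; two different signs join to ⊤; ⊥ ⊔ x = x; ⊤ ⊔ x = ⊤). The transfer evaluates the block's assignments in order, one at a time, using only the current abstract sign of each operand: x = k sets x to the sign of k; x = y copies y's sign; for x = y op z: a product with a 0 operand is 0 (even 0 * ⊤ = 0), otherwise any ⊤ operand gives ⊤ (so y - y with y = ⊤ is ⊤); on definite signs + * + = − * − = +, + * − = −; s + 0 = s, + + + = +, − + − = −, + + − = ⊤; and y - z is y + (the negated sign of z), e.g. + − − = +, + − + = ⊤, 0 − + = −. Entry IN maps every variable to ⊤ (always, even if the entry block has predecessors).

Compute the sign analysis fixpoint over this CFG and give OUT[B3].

Converged values:
  B0: | IN=(all ⊤) | OUT={a:-; rest ⊤}
  B1: | IN={a:-; rest ⊤} | OUT={a:-, c:+, d:-; rest ⊤}
  B2: | IN={a:-, c:+, d:-; rest ⊤} | OUT={a:-, d:-; rest ⊤}
  B3: | IN={a:-, d:-; rest ⊤} | OUT={a:-, d:+; rest ⊤}
  B4: | IN={a:-; rest ⊤} | OUT={a:-, f:-; rest ⊤}
  B5: | IN={a:-; rest ⊤} | OUT={a:-, d:-, e:-; rest ⊤}

Merge at B3: IN[B3] = OUT[B2] = {a: -, b: ⊤, c: ⊤, d: -, e: ⊤, f: ⊤}
Applying B3's transfer function to that IN value gives OUT[B3] (row B3 above).

Answer: {a: -, b: ⊤, c: ⊤, d: +, e: ⊤, f: ⊤}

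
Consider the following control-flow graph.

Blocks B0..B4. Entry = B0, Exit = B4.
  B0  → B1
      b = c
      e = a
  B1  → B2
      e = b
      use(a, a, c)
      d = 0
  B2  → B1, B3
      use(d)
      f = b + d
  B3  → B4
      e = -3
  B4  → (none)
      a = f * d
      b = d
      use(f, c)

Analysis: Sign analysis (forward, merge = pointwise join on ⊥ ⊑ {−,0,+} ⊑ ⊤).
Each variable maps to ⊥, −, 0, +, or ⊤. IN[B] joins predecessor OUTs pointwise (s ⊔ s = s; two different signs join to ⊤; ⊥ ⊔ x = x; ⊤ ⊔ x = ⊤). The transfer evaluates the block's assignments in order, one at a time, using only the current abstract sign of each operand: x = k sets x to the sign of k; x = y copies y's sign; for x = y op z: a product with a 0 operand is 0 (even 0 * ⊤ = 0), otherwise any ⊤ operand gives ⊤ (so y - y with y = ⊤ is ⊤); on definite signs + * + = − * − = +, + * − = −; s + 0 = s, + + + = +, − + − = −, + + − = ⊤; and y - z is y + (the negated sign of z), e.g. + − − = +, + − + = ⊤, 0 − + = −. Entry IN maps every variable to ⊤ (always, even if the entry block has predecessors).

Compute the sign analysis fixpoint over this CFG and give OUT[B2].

Per-block solution:
  B0:  IN=(all ⊤)  OUT=(all ⊤)
  B1:  IN=(all ⊤)  OUT={d:0; rest ⊤}
  B2:  IN={d:0; rest ⊤}  OUT={d:0; rest ⊤}
  B3:  IN={d:0; rest ⊤}  OUT={d:0, e:-; rest ⊤}
  B4:  IN={d:0, e:-; rest ⊤}  OUT={a:0, b:0, d:0, e:-; rest ⊤}

Merge at B2: IN[B2] = OUT[B1] = {a: ⊤, b: ⊤, c: ⊤, d: 0, e: ⊤, f: ⊤}
Applying B2's transfer function to that IN value gives OUT[B2] (row B2 above).

Answer: {a: ⊤, b: ⊤, c: ⊤, d: 0, e: ⊤, f: ⊤}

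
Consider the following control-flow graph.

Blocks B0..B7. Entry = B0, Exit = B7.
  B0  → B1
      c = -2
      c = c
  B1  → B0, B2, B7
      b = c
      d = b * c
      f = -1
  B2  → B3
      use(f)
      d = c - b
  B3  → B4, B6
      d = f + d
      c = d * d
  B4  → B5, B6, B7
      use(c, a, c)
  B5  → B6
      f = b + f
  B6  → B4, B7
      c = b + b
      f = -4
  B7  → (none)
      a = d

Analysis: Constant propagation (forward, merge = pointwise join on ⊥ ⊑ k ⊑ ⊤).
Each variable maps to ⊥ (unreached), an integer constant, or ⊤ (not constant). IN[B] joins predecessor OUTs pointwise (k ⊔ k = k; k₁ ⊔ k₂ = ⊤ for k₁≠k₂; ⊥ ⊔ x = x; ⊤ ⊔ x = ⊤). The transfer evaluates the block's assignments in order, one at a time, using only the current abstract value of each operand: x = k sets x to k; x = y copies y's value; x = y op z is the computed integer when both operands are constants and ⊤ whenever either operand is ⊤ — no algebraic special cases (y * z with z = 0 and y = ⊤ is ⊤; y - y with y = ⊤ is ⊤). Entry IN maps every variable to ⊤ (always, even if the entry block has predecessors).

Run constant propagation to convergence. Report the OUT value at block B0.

Per-block solution:
  B0: | IN=(all ⊤) | OUT={c:-2; rest ⊤}
  B1: | IN={c:-2; rest ⊤} | OUT={b:-2, c:-2, d:4, f:-1; rest ⊤}
  B2: | IN={b:-2, c:-2, d:4, f:-1; rest ⊤} | OUT={b:-2, c:-2, d:0, f:-1; rest ⊤}
  B3: | IN={b:-2, c:-2, d:0, f:-1; rest ⊤} | OUT={b:-2, c:1, d:-1, f:-1; rest ⊤}
  B4: | IN={b:-2, d:-1; rest ⊤} | OUT={b:-2, d:-1; rest ⊤}
  B5: | IN={b:-2, d:-1; rest ⊤} | OUT={b:-2, d:-1; rest ⊤}
  B6: | IN={b:-2, d:-1; rest ⊤} | OUT={b:-2, c:-4, d:-1, f:-4; rest ⊤}
  B7: | IN={b:-2; rest ⊤} | OUT={b:-2; rest ⊤}

Merge at B0 (entry node, so the boundary value (all ⊤) is joined with the incoming edge(s)): IN[B0] = (all ⊤) ⊔ OUT[B1] = {a: ⊤, b: ⊤, c: ⊤, d: ⊤, e: ⊤, f: ⊤}
Applying B0's transfer function to that IN value gives OUT[B0] (row B0 above).

Answer: {a: ⊤, b: ⊤, c: -2, d: ⊤, e: ⊤, f: ⊤}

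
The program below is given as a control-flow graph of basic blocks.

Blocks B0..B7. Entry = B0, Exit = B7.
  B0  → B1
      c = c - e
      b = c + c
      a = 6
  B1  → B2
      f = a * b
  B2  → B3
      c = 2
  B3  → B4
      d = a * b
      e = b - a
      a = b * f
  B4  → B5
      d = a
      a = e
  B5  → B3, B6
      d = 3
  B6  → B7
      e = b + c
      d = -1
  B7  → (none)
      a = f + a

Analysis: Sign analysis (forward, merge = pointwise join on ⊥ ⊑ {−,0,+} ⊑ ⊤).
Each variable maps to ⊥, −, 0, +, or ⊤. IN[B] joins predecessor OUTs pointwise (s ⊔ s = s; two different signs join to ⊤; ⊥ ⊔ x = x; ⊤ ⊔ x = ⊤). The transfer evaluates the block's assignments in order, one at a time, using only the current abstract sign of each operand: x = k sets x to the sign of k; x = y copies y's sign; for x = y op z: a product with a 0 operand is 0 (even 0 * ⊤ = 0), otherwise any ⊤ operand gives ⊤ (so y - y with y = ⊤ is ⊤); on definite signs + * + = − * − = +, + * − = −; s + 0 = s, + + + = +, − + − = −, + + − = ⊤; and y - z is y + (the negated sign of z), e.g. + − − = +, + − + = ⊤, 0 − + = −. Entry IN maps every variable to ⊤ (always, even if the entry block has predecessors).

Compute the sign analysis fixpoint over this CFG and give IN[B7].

Answer: {a: ⊤, b: ⊤, c: +, d: -, e: ⊤, f: ⊤}

Working:
Per-block solution:
  B0: | IN=(all ⊤) | OUT={a:+; rest ⊤}
  B1: | IN={a:+; rest ⊤} | OUT={a:+; rest ⊤}
  B2: | IN={a:+; rest ⊤} | OUT={a:+, c:+; rest ⊤}
  B3: | IN={c:+; rest ⊤} | OUT={c:+; rest ⊤}
  B4: | IN={c:+; rest ⊤} | OUT={c:+; rest ⊤}
  B5: | IN={c:+; rest ⊤} | OUT={c:+, d:+; rest ⊤}
  B6: | IN={c:+, d:+; rest ⊤} | OUT={c:+, d:-; rest ⊤}
  B7: | IN={c:+, d:-; rest ⊤} | OUT={c:+, d:-; rest ⊤}

Merge at B7: IN[B7] = OUT[B6] = {a: ⊤, b: ⊤, c: +, d: -, e: ⊤, f: ⊤}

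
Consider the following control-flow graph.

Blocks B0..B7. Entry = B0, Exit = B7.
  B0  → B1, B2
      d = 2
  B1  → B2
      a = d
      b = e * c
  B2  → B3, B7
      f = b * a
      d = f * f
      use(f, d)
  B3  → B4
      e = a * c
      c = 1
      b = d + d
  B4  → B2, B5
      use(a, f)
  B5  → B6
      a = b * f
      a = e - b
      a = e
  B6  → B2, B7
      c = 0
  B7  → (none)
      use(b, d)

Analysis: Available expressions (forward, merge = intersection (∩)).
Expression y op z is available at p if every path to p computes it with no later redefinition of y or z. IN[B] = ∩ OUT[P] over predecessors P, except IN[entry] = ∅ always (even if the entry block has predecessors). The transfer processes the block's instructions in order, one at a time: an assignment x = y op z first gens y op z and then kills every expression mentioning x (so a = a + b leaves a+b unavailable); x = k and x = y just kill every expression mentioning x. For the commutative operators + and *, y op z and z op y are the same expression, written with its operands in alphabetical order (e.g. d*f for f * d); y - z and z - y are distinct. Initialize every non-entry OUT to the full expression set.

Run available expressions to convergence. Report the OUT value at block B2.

Fixpoint table:
  B0: | IN={} | OUT={}
  B1: | IN={} | OUT={c*e}
  B2: | IN={} | OUT={a*b, f*f}
  B3: | IN={a*b, f*f} | OUT={d+d, f*f}
  B4: | IN={d+d, f*f} | OUT={d+d, f*f}
  B5: | IN={d+d, f*f} | OUT={b*f, d+d, e-b, f*f}
  B6: | IN={b*f, d+d, e-b, f*f} | OUT={b*f, d+d, e-b, f*f}
  B7: | IN={f*f} | OUT={f*f}

Merge at B2: IN[B2] = OUT[B0] ∩ OUT[B1] ∩ OUT[B4] ∩ OUT[B6] = {}
Applying B2's transfer function to that IN value gives OUT[B2] (row B2 above).

Answer: {a*b, f*f}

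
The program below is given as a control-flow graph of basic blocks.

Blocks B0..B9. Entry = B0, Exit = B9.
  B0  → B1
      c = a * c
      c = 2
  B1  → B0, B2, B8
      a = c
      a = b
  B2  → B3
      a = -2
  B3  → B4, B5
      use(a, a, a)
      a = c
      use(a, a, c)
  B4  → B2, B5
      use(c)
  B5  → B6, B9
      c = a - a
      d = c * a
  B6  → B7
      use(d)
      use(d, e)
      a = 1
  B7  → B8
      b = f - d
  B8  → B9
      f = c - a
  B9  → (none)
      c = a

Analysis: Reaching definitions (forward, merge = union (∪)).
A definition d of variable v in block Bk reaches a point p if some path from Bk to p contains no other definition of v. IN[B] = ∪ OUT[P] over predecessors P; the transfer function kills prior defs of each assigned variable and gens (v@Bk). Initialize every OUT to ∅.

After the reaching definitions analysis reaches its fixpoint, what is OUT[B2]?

Fixpoint table:
  B0: | IN={a@B1, c@B0} | OUT={a@B1, c@B0}
  B1: | IN={a@B1, c@B0} | OUT={a@B1, c@B0}
  B2: | IN={a@B1, a@B3, c@B0} | OUT={a@B2, c@B0}
  B3: | IN={a@B2, c@B0} | OUT={a@B3, c@B0}
  B4: | IN={a@B3, c@B0} | OUT={a@B3, c@B0}
  B5: | IN={a@B3, c@B0} | OUT={a@B3, c@B5, d@B5}
  B6: | IN={a@B3, c@B5, d@B5} | OUT={a@B6, c@B5, d@B5}
  B7: | IN={a@B6, c@B5, d@B5} | OUT={a@B6, b@B7, c@B5, d@B5}
  B8: | IN={a@B1, a@B6, b@B7, c@B0, c@B5, d@B5} | OUT={a@B1, a@B6, b@B7, c@B0, c@B5, d@B5, f@B8}
  B9: | IN={a@B1, a@B3, a@B6, b@B7, c@B0, c@B5, d@B5, f@B8} | OUT={a@B1, a@B3, a@B6, b@B7, c@B9, d@B5, f@B8}

Merge at B2: IN[B2] = OUT[B1] ⊔ OUT[B4] = {a@B1, a@B3, c@B0}
Applying B2's transfer function to that IN value gives OUT[B2] (row B2 above).

Answer: {a@B2, c@B0}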